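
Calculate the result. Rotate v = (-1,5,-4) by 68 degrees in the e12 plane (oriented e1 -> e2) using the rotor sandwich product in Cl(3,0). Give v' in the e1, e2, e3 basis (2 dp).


Rotor R = cos(34deg) - sin(34deg)*e12
Rotation angle theta = 2 * 34 = 68 degrees in the e12 plane (e1 -> e2).
The component perpendicular to the plane (e3) is invariant: v'_3 = v3 = -4.00
cos(68deg) = 0.3746, sin(68deg) = 0.9272
v'_1 = v1*cos(theta) - v2*sin(theta) = -1*0.3746 - 5*0.9272 = -5.01
v'_2 = v1*sin(theta) + v2*cos(theta) = -1*0.9272 + 5*0.3746 = 0.95
v' = -5.01*e1 + 0.95*e2 - 4.00*e3


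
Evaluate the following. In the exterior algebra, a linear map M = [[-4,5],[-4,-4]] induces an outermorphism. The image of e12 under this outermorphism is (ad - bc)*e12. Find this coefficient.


The outermorphism of a linear map f sends e1^e2 to f(e1)^f(e2).
f(e1) = -4*e1 - 4*e2
f(e2) = 5*e1 - 4*e2
f(e1) ^ f(e2) = (-4*e1 - 4*e2) ^ (5*e1 - 4*e2)
= (-4)*(-4)*e12 + (-4)*5*e21
= (16 - (-20))*e12
= 36*e12
Coefficient = 36


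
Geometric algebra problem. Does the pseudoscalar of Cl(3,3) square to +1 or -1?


The pseudoscalar I = e1...e_n (product of all n generators) of Cl(p,q) satisfies I^2 = (-1)^(q + n(n-1)/2).
p = 3, q = 3, n = p + q = 6
n(n-1)/2 = 6 * 5 / 2 = 15
Exponent = q + n(n-1)/2 = 3 + 15 = 18
I^2 = (-1)^18 = +1


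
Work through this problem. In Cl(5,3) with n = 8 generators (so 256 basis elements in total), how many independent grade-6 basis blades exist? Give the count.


Number of grade-k basis blades in Cl(p,q) with n = p + q is C(n, k).
n = 5 + 3 = 8
C(8, 6) = 8! / (6! * 2!)
= 40320 / (720 * 2)
= 28


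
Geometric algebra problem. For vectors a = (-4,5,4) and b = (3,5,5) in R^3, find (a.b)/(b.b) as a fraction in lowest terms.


Projection coefficient = (a . b) / (b . b)
a . b = (-4)*3 + 5*5 + 4*5
= -12 + 25 + 20 = 33
b . b = 3^2 + 5^2 + 5^2
= 9 + 25 + 25 = 59
Coefficient = 33/59
In lowest terms: 33/59


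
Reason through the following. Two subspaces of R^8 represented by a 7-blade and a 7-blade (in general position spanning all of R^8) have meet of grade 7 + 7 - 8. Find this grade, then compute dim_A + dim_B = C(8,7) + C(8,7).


Meet grade = grade(A) + grade(B) - n
= 7 + 7 - 8 = 6
C(8,7) = 8
C(8,7) = 8
dim_A + dim_B = 8 + 8 = 16


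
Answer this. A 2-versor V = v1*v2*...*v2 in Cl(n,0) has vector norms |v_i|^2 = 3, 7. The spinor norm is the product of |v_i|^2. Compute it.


Spinor norm N(V) = |v1|^2 * |v2|^2 * ... * |v2|^2
= 3 * 7
Running product: 3, 21
N(V) = 21


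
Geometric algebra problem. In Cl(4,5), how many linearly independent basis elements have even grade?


Even subalgebra dimension = 2^(n-1)
n = 4 + 5 = 9
2^(9 - 1) = 2^8 = 256
Verification: sum of C(9,k) for even k = 1 + 36 + 126 + 84 + 9 = 256
Result = 256


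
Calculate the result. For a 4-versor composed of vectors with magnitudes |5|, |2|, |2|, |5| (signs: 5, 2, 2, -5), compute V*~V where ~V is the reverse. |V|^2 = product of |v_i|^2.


Each vector v_i has |v_i|^2 = s_i^2
Squared scales: 5^2 = 25, 2^2 = 4, 2^2 = 4, (-5)^2 = 25
|V|^2 = 25 * 4 * 4 * 25
= 10000


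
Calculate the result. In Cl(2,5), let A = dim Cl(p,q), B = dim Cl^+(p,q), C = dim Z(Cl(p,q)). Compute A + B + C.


n = 2 + 5 = 7
Total dim = 2^7 = 128
Even subalgebra dim = 2^6 = 64
n is odd, so center dim = 2
Sum = 128 + 64 + 2 = 194


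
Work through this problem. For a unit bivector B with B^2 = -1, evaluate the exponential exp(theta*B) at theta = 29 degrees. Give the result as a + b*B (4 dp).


For a unit bivector B with B^2 = -1, the exponential series gives
e^(theta*B) = cos(theta) + sin(theta)*B (the GA analogue of Euler's formula).
theta = 29 degrees = 0.506145 rad
cos(29 deg) = 0.8746
sin(29 deg) = 0.4848
exp(theta*B) = 0.8746 + 0.4848*B


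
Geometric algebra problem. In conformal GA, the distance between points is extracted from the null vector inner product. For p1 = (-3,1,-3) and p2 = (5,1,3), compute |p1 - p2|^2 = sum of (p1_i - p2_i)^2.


p1 - p2 = (-8, 0, -6)
|p1 - p2|^2 = (-8)^2 + 0^2 + (-6)^2
= 64 + 0 + 36
= 100


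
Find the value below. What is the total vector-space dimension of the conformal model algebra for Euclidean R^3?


The conformal model of R^3 uses Cl(4,1): the 3 Euclidean generators plus two extra orthogonal generators e+ (e+^2 = +1) and e- (e-^2 = -1), from which the null vectors e0, einf are built.
Number of generators m = 3 + 2 = 5.
dim Cl(p,q) = 2^m = 2^5 = 32


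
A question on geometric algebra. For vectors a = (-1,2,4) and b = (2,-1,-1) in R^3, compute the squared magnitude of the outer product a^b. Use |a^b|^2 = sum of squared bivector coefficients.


a wedge b = (a1*b2 - a2*b1)*e12 + (a1*b3 - a3*b1)*e13 + (a2*b3 - a3*b2)*e23
e12 coeff: (-1)*(-1) - 2*2 = 1 - 4 = -3
e13 coeff: (-1)*(-1) - 4*2 = 1 - 8 = -7
e23 coeff: 2*(-1) - 4*(-1) = -2 - (-4) = 2
|a wedge b|^2 = (-3)^2 + (-7)^2 + 2^2
= 9 + 49 + 4
= 62


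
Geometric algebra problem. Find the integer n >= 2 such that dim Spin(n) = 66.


dim Spin(n) = dim so(n) = n(n-1)/2.
Solve n(n-1)/2 = 66, i.e. n^2 - n - 132 = 0.
Discriminant = 1 + 8*66 = 529
n = (1 + sqrt(529))/2 = (1 + 23)/2 = 12


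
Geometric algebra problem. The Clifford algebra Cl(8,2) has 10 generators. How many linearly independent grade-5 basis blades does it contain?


Number of grade-k basis blades in Cl(p,q) with n = p + q is C(n, k).
n = 8 + 2 = 10
C(10, 5) = 10! / (5! * 5!)
= 3628800 / (120 * 120)
= 252


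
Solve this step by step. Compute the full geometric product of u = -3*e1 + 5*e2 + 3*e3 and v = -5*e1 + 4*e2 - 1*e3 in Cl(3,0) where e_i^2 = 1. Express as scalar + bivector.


In Cl(3,0): e_i^2 = 1, e_ie_j = -e_je_i for i != j.
Scalar part = u . v = (-3)*(-5) + 5*4 + 3*(-1)
= 15 + 20 + (-3) = 32
e12 coeff = (-3)*4 - 5*(-5) = -12 - (-25) = 13
e13 coeff = (-3)*(-1) - 3*(-5) = 3 - (-15) = 18
e23 coeff = 5*(-1) - 3*4 = -5 - 12 = -17
uv = 32 + 13*e12 + 18*e13 - 17*e23


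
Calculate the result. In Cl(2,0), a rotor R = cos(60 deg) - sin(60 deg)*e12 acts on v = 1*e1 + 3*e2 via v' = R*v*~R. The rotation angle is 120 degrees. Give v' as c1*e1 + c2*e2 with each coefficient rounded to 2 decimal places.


Rotor R = cos(60deg) - sin(60deg)*e12
Rotation angle theta = 2 * 60 = 120 degrees
v' = R*v*~R rotates v by theta.
cos(120deg) = -0.5000, sin(120deg) = 0.8660
v'_1 = 1*cos(120deg) - 3*sin(120deg)
= 1*(-0.5000) - 3*0.8660
= -3.10
v'_2 = 1*sin(120deg) + 3*cos(120deg)
= 1*0.8660 + 3*(-0.5000)
= -0.63
v' = -3.10*e1 - 0.63*e2


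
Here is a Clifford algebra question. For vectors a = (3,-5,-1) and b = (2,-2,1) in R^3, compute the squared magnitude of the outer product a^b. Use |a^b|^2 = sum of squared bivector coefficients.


a wedge b = (a1*b2 - a2*b1)*e12 + (a1*b3 - a3*b1)*e13 + (a2*b3 - a3*b2)*e23
e12 coeff: 3*(-2) - (-5)*2 = -6 - (-10) = 4
e13 coeff: 3*1 - (-1)*2 = 3 - (-2) = 5
e23 coeff: (-5)*1 - (-1)*(-2) = -5 - 2 = -7
|a wedge b|^2 = 4^2 + 5^2 + (-7)^2
= 16 + 25 + 49
= 90


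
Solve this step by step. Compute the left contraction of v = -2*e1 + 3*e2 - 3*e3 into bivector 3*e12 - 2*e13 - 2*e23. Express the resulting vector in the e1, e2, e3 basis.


Left contraction v _| B = <vB>_1 (grade-1 part of the geometric product vB).
Using e1_|e12 = e2, e2_|e12 = -e1, e1_|e13 = e3, e3_|e13 = -e1, e2_|e23 = e3, e3_|e23 = -e2:
e1 coeff: -v2*b12 - v3*b13 = -(3)*(3) - (-3)*(-2) = -15
e2 coeff: v1*b12 - v3*b23 = (-2)*(3) - (-3)*(-2) = -12
e3 coeff: v1*b13 + v2*b23 = (-2)*(-2) + (3)*(-2) = -2
v _| B = -15*e1 - 12*e2 - 2*e3


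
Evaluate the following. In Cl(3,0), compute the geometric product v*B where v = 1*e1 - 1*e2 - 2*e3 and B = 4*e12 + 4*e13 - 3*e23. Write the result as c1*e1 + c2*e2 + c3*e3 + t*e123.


vB has grade-1 (vector) and grade-3 (trivector) parts: vB = (v _| B) + (v ^ B).
Vector part <vB>_1:
  e1: -v2*b12 - v3*b13 = -(-1)*(4) - (-2)*(4) = 12
  e2: v1*b12 - v3*b23 = (1)*(4) - (-2)*(-3) = -2
  e3: v1*b13 + v2*b23 = (1)*(4) + (-1)*(-3) = 7
Trivector part <vB>_3:
  e123: v1*b23 - v2*b13 + v3*b12 = (1)*(-3) - (-1)*(4) + (-2)*(4) = -7
vB = 12*e1 - 2*e2 + 7*e3 - 7*e123


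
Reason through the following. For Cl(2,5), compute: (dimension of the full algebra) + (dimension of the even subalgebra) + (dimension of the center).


n = 2 + 5 = 7
Total dim = 2^7 = 128
Even subalgebra dim = 2^6 = 64
n is odd, so center dim = 2
Sum = 128 + 64 + 2 = 194


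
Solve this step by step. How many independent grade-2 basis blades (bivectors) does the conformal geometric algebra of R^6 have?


The conformal model of R^6 uses Cl(7,1) with m = 6 + 2 = 8 generators.
Number of grade-2 blades = C(m, 2) = C(8, 2)
= 8*7/2 = 28


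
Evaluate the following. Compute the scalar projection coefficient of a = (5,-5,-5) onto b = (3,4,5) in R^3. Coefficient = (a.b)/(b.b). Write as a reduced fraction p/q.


Projection coefficient = (a . b) / (b . b)
a . b = 5*3 + (-5)*4 + (-5)*5
= 15 + (-20) + (-25) = -30
b . b = 3^2 + 4^2 + 5^2
= 9 + 16 + 25 = 50
Coefficient = -30/50
In lowest terms: -3/5


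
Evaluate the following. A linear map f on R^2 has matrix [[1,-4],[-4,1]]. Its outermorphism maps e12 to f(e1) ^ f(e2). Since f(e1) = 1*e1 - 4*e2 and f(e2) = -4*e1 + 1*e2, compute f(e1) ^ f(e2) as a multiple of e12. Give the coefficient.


The outermorphism of a linear map f sends e1^e2 to f(e1)^f(e2).
f(e1) = 1*e1 - 4*e2
f(e2) = -4*e1 + 1*e2
f(e1) ^ f(e2) = (1*e1 - 4*e2) ^ (-4*e1 + 1*e2)
= 1*1*e12 + (-4)*(-4)*e21
= (1 - 16)*e12
= -15*e12
Coefficient = -15


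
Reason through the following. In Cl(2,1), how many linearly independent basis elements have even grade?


Even subalgebra dimension = 2^(n-1)
n = 2 + 1 = 3
2^(3 - 1) = 2^2 = 4
Verification: sum of C(3,k) for even k = 1 + 3 = 4
Result = 4


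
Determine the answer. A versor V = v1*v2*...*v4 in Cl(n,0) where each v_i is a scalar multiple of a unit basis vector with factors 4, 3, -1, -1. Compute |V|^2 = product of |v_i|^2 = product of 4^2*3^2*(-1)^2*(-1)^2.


Each vector v_i has |v_i|^2 = s_i^2
Squared scales: 4^2 = 16, 3^2 = 9, (-1)^2 = 1, (-1)^2 = 1
|V|^2 = 16 * 9 * 1 * 1
= 144


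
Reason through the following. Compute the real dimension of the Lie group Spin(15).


Spin(n) double-covers SO(n); both have Lie algebra so(n) of dimension n(n-1)/2.
n = 15
n(n-1) = 15 * 14 = 210
dim Spin(15) = 210/2 = 105


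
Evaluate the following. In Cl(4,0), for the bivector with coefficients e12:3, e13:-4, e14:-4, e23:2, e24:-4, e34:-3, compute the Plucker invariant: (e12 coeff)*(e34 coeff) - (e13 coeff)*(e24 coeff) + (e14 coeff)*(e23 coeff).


Plucker relation: af - be + cd
a*f = 3*(-3) = -9
b*e = (-4)*(-4) = 16
c*d = (-4)*2 = -8
af - be + cd = -9 - 16 + (-8)
= -33


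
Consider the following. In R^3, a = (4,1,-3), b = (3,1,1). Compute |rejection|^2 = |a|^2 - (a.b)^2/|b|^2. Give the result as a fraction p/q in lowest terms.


|a|^2 = 4^2 + 1^2 + (-3)^2 = 26
|b|^2 = 3^2 + 1^2 + 1^2 = 11
a . b = 4*3 + 1*1 + (-3)*1 = 10
(a.b)^2 = 10^2 = 100
|rej|^2 = 26 - 100/11
= (286 - 100)/11
= 186/11
In lowest terms: 186/11


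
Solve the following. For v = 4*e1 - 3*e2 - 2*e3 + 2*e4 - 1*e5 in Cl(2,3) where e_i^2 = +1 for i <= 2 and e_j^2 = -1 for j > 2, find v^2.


v^2 = sum of c_i^2 * e_i^2
Positive signature terms (e_i^2 = +1): 4^2 + (-3)^2 = 25
Negative signature terms (e_j^2 = -1): (-2)^2 + 2^2 + (-1)^2 = 9
v^2 = 25 - 9 = 16


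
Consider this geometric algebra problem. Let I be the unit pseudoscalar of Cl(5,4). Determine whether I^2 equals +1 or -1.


The pseudoscalar I = e1...e_n (product of all n generators) of Cl(p,q) satisfies I^2 = (-1)^(q + n(n-1)/2).
p = 5, q = 4, n = p + q = 9
n(n-1)/2 = 9 * 8 / 2 = 36
Exponent = q + n(n-1)/2 = 4 + 36 = 40
I^2 = (-1)^40 = +1


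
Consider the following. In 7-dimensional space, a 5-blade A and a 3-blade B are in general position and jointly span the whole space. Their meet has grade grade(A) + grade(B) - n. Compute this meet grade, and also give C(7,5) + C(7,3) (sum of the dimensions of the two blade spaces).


Meet grade = grade(A) + grade(B) - n
= 5 + 3 - 7 = 1
C(7,5) = 21
C(7,3) = 35
dim_A + dim_B = 21 + 35 = 56


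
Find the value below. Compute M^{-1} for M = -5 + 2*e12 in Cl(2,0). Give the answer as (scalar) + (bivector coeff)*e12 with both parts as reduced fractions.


M = -5 + 2*e12, where e12^2 = -1.
Since M commutes with its reverse ~M = a - b*e12, M * ~M = a^2 - b^2*e12^2 = a^2 + b^2.
So M^{-1} = ~M / (a^2 + b^2) = (a - b*e12)/(a^2 + b^2).
a^2 + b^2 = 25 + 4 = 29
Scalar part = -5/29 = -5/29
Bivector coeff = -2/29 = -2/29
M^{-1} = -5/29 - 2/29*e12


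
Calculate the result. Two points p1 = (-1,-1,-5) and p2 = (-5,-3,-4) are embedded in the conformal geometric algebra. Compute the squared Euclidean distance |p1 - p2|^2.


p1 - p2 = (4, 2, -1)
|p1 - p2|^2 = 4^2 + 2^2 + (-1)^2
= 16 + 4 + 1
= 21


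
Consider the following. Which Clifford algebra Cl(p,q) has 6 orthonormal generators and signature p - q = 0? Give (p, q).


We need p + q = 6 and p - q = 0.
Adding: 2p = 6 + 0 = 6, so p = 3.
Then q = 6 - 3 = 3.
(p, q) = (3, 3)


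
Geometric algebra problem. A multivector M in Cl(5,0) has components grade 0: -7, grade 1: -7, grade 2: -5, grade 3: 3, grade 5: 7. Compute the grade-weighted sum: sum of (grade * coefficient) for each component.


Grade-weighted sum = sum of grade_k * coefficient_k
0*(-7) = 0
1*(-7) = -7
2*(-5) = -10
3*3 = 9
5*7 = 35
Total = 0 + (-7) + (-10) + 9 + 35 = 27


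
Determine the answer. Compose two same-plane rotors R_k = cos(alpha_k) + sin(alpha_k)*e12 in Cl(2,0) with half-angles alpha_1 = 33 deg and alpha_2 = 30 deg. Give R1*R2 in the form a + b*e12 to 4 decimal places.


Same-plane rotors commute and their half-angles add:
R1*R2 = cos(a1 + a2) + sin(a1 + a2)*e12.
a1 + a2 = 33 + 30 = 63 deg
cos(63 deg) = 0.4540
sin(63 deg) = 0.8910
R1*R2 = 0.4540 + 0.8910*e12


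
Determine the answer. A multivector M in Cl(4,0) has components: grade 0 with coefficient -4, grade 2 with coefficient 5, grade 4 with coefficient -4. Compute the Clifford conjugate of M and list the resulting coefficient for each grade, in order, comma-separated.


Clifford conjugate sign for grade k: (-1)^(k(k+1)/2)
Grade 0: (-1)^(0*1/2) = (-1)^0 = 1, coeff -4 -> -4
Grade 2: (-1)^(2*3/2) = (-1)^3 = -1, coeff 5 -> -5
Grade 4: (-1)^(4*5/2) = (-1)^10 = 1, coeff -4 -> -4
Conjugated coefficients: -4, -5, -4


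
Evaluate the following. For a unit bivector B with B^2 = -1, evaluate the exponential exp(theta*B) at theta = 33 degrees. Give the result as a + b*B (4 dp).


For a unit bivector B with B^2 = -1, the exponential series gives
e^(theta*B) = cos(theta) + sin(theta)*B (the GA analogue of Euler's formula).
theta = 33 degrees = 0.575959 rad
cos(33 deg) = 0.8387
sin(33 deg) = 0.5446
exp(theta*B) = 0.8387 + 0.5446*B


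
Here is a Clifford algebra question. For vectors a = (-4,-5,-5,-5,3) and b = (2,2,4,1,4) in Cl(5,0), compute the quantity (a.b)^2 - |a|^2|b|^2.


a . b = (-4)*2 + (-5)*2 + (-5)*4 + (-5)*1 + 3*4
= -8 + (-10) + (-20) + (-5) + 12 = -31
|a|^2 = (-4)^2 + (-5)^2 + (-5)^2 + (-5)^2 + 3^2 = 100
|b|^2 = 2^2 + 2^2 + 4^2 + 1^2 + 4^2 = 41
(a.b)^2 = (-31)^2 = 961
|a|^2 * |b|^2 = 100 * 41 = 4100
Result = 961 - 4100 = -3139


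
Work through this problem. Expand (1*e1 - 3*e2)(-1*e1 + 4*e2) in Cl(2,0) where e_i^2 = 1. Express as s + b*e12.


Expand: (1*e1 - 3*e2)(-1*e1 + 4*e2)
= 1*(-1)*e1e1 + 1*4*e1e2 + (-3)*(-1)*e2e1 + (-3)*4*e2e2
Using e1^2 = e2^2 = 1, e2e1 = -e1e2:
Scalar part s = 1*(-1) + (-3)*4 = -1 + (-12) = -13
Bivector part b = 1*4 - (-3)*(-1) = 4 - 3 = 1
uv = -13 + 1*e12


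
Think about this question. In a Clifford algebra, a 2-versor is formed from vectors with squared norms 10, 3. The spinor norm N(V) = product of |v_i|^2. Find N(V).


Spinor norm N(V) = |v1|^2 * |v2|^2 * ... * |v2|^2
= 10 * 3
Running product: 10, 30
N(V) = 30


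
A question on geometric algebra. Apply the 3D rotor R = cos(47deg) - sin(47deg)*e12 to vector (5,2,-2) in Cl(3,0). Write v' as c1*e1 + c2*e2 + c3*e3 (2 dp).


Rotor R = cos(47deg) - sin(47deg)*e12
Rotation angle theta = 2 * 47 = 94 degrees in the e12 plane (e1 -> e2).
The component perpendicular to the plane (e3) is invariant: v'_3 = v3 = -2.00
cos(94deg) = -0.0698, sin(94deg) = 0.9976
v'_1 = v1*cos(theta) - v2*sin(theta) = 5*(-0.0698) - 2*0.9976 = -2.34
v'_2 = v1*sin(theta) + v2*cos(theta) = 5*0.9976 + 2*(-0.0698) = 4.85
v' = -2.34*e1 + 4.85*e2 - 2.00*e3


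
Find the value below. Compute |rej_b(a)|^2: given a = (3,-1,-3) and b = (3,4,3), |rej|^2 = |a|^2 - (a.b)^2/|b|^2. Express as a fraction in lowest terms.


|a|^2 = 3^2 + (-1)^2 + (-3)^2 = 19
|b|^2 = 3^2 + 4^2 + 3^2 = 34
a . b = 3*3 + (-1)*4 + (-3)*3 = -4
(a.b)^2 = (-4)^2 = 16
|rej|^2 = 19 - 16/34
= (646 - 16)/34
= 630/34
In lowest terms: 315/17


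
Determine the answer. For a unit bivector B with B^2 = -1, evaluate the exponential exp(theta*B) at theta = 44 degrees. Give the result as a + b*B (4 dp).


For a unit bivector B with B^2 = -1, the exponential series gives
e^(theta*B) = cos(theta) + sin(theta)*B (the GA analogue of Euler's formula).
theta = 44 degrees = 0.767945 rad
cos(44 deg) = 0.7193
sin(44 deg) = 0.6947
exp(theta*B) = 0.7193 + 0.6947*B


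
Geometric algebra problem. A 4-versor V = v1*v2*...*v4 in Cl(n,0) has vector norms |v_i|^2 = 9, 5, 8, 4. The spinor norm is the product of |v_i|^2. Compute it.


Spinor norm N(V) = |v1|^2 * |v2|^2 * ... * |v4|^2
= 9 * 5 * 8 * 4
Running product: 9, 45, 360, 1440
N(V) = 1440


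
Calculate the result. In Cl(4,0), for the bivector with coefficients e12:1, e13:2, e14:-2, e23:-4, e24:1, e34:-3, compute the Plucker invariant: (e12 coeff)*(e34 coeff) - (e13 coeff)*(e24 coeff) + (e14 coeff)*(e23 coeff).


Plucker relation: af - be + cd
a*f = 1*(-3) = -3
b*e = 2*1 = 2
c*d = (-2)*(-4) = 8
af - be + cd = -3 - 2 + 8
= 3


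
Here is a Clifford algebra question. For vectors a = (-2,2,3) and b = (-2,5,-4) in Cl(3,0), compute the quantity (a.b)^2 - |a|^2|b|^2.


a . b = (-2)*(-2) + 2*5 + 3*(-4)
= 4 + 10 + (-12) = 2
|a|^2 = (-2)^2 + 2^2 + 3^2 = 17
|b|^2 = (-2)^2 + 5^2 + (-4)^2 = 45
(a.b)^2 = 2^2 = 4
|a|^2 * |b|^2 = 17 * 45 = 765
Result = 4 - 765 = -761


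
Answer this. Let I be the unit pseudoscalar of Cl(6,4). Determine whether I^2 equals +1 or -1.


The pseudoscalar I = e1...e_n (product of all n generators) of Cl(p,q) satisfies I^2 = (-1)^(q + n(n-1)/2).
p = 6, q = 4, n = p + q = 10
n(n-1)/2 = 10 * 9 / 2 = 45
Exponent = q + n(n-1)/2 = 4 + 45 = 49
I^2 = (-1)^49 = -1


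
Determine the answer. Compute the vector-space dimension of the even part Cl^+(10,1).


Even subalgebra dimension = 2^(n-1)
n = 10 + 1 = 11
2^(11 - 1) = 2^10 = 1024
Verification: sum of C(11,k) for even k = 1 + 55 + 330 + 462 + 165 + 11 = 1024
Result = 1024


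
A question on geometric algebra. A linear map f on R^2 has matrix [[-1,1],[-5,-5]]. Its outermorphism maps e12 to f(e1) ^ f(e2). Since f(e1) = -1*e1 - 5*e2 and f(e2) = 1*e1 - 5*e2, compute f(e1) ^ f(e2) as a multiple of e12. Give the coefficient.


The outermorphism of a linear map f sends e1^e2 to f(e1)^f(e2).
f(e1) = -1*e1 - 5*e2
f(e2) = 1*e1 - 5*e2
f(e1) ^ f(e2) = (-1*e1 - 5*e2) ^ (1*e1 - 5*e2)
= (-1)*(-5)*e12 + (-5)*1*e21
= (5 - (-5))*e12
= 10*e12
Coefficient = 10


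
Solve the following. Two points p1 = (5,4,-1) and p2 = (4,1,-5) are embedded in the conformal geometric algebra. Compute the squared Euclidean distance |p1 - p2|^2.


p1 - p2 = (1, 3, 4)
|p1 - p2|^2 = 1^2 + 3^2 + 4^2
= 1 + 9 + 16
= 26


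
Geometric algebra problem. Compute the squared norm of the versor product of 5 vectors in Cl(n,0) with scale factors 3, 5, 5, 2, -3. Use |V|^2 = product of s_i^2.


Each vector v_i has |v_i|^2 = s_i^2
Squared scales: 3^2 = 9, 5^2 = 25, 5^2 = 25, 2^2 = 4, (-3)^2 = 9
|V|^2 = 9 * 25 * 25 * 4 * 9
= 202500


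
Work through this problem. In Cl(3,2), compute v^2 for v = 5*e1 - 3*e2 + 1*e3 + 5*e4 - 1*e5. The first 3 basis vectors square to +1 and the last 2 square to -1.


v^2 = sum of c_i^2 * e_i^2
Positive signature terms (e_i^2 = +1): 5^2 + (-3)^2 + 1^2 = 35
Negative signature terms (e_j^2 = -1): 5^2 + (-1)^2 = 26
v^2 = 35 - 26 = 9


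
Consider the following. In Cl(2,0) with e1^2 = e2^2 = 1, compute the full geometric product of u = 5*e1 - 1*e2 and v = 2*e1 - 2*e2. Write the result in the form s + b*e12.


Expand: (5*e1 - 1*e2)(2*e1 - 2*e2)
= 5*2*e1e1 + 5*(-2)*e1e2 + (-1)*2*e2e1 + (-1)*(-2)*e2e2
Using e1^2 = e2^2 = 1, e2e1 = -e1e2:
Scalar part s = 5*2 + (-1)*(-2) = 10 + 2 = 12
Bivector part b = 5*(-2) - (-1)*2 = -10 - (-2) = -8
uv = 12 - 8*e12


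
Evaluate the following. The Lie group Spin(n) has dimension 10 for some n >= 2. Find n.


dim Spin(n) = dim so(n) = n(n-1)/2.
Solve n(n-1)/2 = 10, i.e. n^2 - n - 20 = 0.
Discriminant = 1 + 8*10 = 81
n = (1 + sqrt(81))/2 = (1 + 9)/2 = 5


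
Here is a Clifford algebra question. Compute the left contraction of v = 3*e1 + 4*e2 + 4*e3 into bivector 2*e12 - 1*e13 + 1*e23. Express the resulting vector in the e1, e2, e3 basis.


Left contraction v _| B = <vB>_1 (grade-1 part of the geometric product vB).
Using e1_|e12 = e2, e2_|e12 = -e1, e1_|e13 = e3, e3_|e13 = -e1, e2_|e23 = e3, e3_|e23 = -e2:
e1 coeff: -v2*b12 - v3*b13 = -(4)*(2) - (4)*(-1) = -4
e2 coeff: v1*b12 - v3*b23 = (3)*(2) - (4)*(1) = 2
e3 coeff: v1*b13 + v2*b23 = (3)*(-1) + (4)*(1) = 1
v _| B = -4*e1 + 2*e2 + 1*e3


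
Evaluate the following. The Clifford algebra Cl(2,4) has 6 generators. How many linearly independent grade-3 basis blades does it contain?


Number of grade-k basis blades in Cl(p,q) with n = p + q is C(n, k).
n = 2 + 4 = 6
C(6, 3) = 6! / (3! * 3!)
= 720 / (6 * 6)
= 20


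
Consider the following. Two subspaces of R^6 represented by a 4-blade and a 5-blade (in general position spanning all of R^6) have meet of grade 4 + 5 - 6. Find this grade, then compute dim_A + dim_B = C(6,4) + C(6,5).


Meet grade = grade(A) + grade(B) - n
= 4 + 5 - 6 = 3
C(6,4) = 15
C(6,5) = 6
dim_A + dim_B = 15 + 6 = 21


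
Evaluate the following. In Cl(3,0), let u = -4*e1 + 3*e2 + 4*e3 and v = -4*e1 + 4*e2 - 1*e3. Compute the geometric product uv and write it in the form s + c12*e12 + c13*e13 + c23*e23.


In Cl(3,0): e_i^2 = 1, e_ie_j = -e_je_i for i != j.
Scalar part = u . v = (-4)*(-4) + 3*4 + 4*(-1)
= 16 + 12 + (-4) = 24
e12 coeff = (-4)*4 - 3*(-4) = -16 - (-12) = -4
e13 coeff = (-4)*(-1) - 4*(-4) = 4 - (-16) = 20
e23 coeff = 3*(-1) - 4*4 = -3 - 16 = -19
uv = 24 - 4*e12 + 20*e13 - 19*e23


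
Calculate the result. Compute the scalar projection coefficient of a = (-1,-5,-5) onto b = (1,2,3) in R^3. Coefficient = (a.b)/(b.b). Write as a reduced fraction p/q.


Projection coefficient = (a . b) / (b . b)
a . b = (-1)*1 + (-5)*2 + (-5)*3
= -1 + (-10) + (-15) = -26
b . b = 1^2 + 2^2 + 3^2
= 1 + 4 + 9 = 14
Coefficient = -26/14
In lowest terms: -13/7


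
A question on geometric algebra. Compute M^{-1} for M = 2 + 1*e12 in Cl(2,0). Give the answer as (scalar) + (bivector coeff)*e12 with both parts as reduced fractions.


M = 2 + 1*e12, where e12^2 = -1.
Since M commutes with its reverse ~M = a - b*e12, M * ~M = a^2 - b^2*e12^2 = a^2 + b^2.
So M^{-1} = ~M / (a^2 + b^2) = (a - b*e12)/(a^2 + b^2).
a^2 + b^2 = 4 + 1 = 5
Scalar part = 2/5 = 2/5
Bivector coeff = -1/5 = -1/5
M^{-1} = 2/5 - 1/5*e12


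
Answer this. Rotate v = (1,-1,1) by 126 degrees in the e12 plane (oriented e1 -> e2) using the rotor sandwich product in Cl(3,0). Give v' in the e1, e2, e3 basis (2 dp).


Rotor R = cos(63deg) - sin(63deg)*e12
Rotation angle theta = 2 * 63 = 126 degrees in the e12 plane (e1 -> e2).
The component perpendicular to the plane (e3) is invariant: v'_3 = v3 = 1.00
cos(126deg) = -0.5878, sin(126deg) = 0.8090
v'_1 = v1*cos(theta) - v2*sin(theta) = 1*(-0.5878) - (-1)*0.8090 = 0.22
v'_2 = v1*sin(theta) + v2*cos(theta) = 1*0.8090 + (-1)*(-0.5878) = 1.40
v' = 0.22*e1 + 1.40*e2 + 1.00*e3


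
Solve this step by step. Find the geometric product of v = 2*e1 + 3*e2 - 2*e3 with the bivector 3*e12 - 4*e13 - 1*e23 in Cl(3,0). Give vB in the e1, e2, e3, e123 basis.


vB has grade-1 (vector) and grade-3 (trivector) parts: vB = (v _| B) + (v ^ B).
Vector part <vB>_1:
  e1: -v2*b12 - v3*b13 = -(3)*(3) - (-2)*(-4) = -17
  e2: v1*b12 - v3*b23 = (2)*(3) - (-2)*(-1) = 4
  e3: v1*b13 + v2*b23 = (2)*(-4) + (3)*(-1) = -11
Trivector part <vB>_3:
  e123: v1*b23 - v2*b13 + v3*b12 = (2)*(-1) - (3)*(-4) + (-2)*(3) = 4
vB = -17*e1 + 4*e2 - 11*e3 + 4*e123


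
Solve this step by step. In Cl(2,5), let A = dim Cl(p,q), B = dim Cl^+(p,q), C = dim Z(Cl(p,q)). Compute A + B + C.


n = 2 + 5 = 7
Total dim = 2^7 = 128
Even subalgebra dim = 2^6 = 64
n is odd, so center dim = 2
Sum = 128 + 64 + 2 = 194


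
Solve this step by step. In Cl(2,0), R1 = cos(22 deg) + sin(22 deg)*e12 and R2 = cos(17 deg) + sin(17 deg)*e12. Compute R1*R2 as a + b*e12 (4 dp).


Same-plane rotors commute and their half-angles add:
R1*R2 = cos(a1 + a2) + sin(a1 + a2)*e12.
a1 + a2 = 22 + 17 = 39 deg
cos(39 deg) = 0.7771
sin(39 deg) = 0.6293
R1*R2 = 0.7771 + 0.6293*e12


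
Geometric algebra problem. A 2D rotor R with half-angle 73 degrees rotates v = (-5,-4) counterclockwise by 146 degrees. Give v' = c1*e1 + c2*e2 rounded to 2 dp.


Rotor R = cos(73deg) - sin(73deg)*e12
Rotation angle theta = 2 * 73 = 146 degrees
v' = R*v*~R rotates v by theta.
cos(146deg) = -0.8290, sin(146deg) = 0.5592
v'_1 = -5*cos(146deg) - (-4)*sin(146deg)
= -5*(-0.8290) - (-4)*0.5592
= 6.38
v'_2 = -5*sin(146deg) + (-4)*cos(146deg)
= -5*0.5592 + (-4)*(-0.8290)
= 0.52
v' = 6.38*e1 + 0.52*e2


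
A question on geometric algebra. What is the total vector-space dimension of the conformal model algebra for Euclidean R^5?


The conformal model of R^5 uses Cl(6,1): the 5 Euclidean generators plus two extra orthogonal generators e+ (e+^2 = +1) and e- (e-^2 = -1), from which the null vectors e0, einf are built.
Number of generators m = 5 + 2 = 7.
dim Cl(p,q) = 2^m = 2^7 = 128


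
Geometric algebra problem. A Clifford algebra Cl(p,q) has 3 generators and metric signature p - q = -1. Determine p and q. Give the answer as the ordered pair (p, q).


We need p + q = 3 and p - q = -1.
Adding: 2p = 3 + (-1) = 2, so p = 1.
Then q = 3 - 1 = 2.
(p, q) = (1, 2)


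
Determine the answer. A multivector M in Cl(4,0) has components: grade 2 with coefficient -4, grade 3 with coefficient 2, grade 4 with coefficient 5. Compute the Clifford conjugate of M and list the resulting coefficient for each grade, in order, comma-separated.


Clifford conjugate sign for grade k: (-1)^(k(k+1)/2)
Grade 2: (-1)^(2*3/2) = (-1)^3 = -1, coeff -4 -> 4
Grade 3: (-1)^(3*4/2) = (-1)^6 = 1, coeff 2 -> 2
Grade 4: (-1)^(4*5/2) = (-1)^10 = 1, coeff 5 -> 5
Conjugated coefficients: 4, 2, 5


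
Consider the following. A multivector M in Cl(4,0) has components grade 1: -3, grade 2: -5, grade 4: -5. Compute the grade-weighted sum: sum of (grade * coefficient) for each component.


Grade-weighted sum = sum of grade_k * coefficient_k
1*(-3) = -3
2*(-5) = -10
4*(-5) = -20
Total = -3 + (-10) + (-20) = -33


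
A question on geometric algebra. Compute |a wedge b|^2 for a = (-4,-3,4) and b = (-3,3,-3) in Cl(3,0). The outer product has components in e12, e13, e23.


a wedge b = (a1*b2 - a2*b1)*e12 + (a1*b3 - a3*b1)*e13 + (a2*b3 - a3*b2)*e23
e12 coeff: (-4)*3 - (-3)*(-3) = -12 - 9 = -21
e13 coeff: (-4)*(-3) - 4*(-3) = 12 - (-12) = 24
e23 coeff: (-3)*(-3) - 4*3 = 9 - 12 = -3
|a wedge b|^2 = (-21)^2 + 24^2 + (-3)^2
= 441 + 576 + 9
= 1026


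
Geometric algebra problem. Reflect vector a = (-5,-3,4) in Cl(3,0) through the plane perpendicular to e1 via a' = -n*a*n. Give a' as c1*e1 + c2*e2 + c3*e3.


Reflection formula: a' = -n*a*n, with n = e1 (unit vector, n^2 = 1).
For reflection through hyperplane perp to e1:
The component along e1 flips sign, others stay.
a = (-5, -3, 4)
a' = (5, -3, 4)
a' = 5*e1 - 3*e2 + 4*e3


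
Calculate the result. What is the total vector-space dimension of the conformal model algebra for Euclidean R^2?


The conformal model of R^2 uses Cl(3,1): the 2 Euclidean generators plus two extra orthogonal generators e+ (e+^2 = +1) and e- (e-^2 = -1), from which the null vectors e0, einf are built.
Number of generators m = 2 + 2 = 4.
dim Cl(p,q) = 2^m = 2^4 = 16


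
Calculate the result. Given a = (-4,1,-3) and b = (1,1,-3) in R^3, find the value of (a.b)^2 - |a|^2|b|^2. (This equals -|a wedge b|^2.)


a . b = (-4)*1 + 1*1 + (-3)*(-3)
= -4 + 1 + 9 = 6
|a|^2 = (-4)^2 + 1^2 + (-3)^2 = 26
|b|^2 = 1^2 + 1^2 + (-3)^2 = 11
(a.b)^2 = 6^2 = 36
|a|^2 * |b|^2 = 26 * 11 = 286
Result = 36 - 286 = -250


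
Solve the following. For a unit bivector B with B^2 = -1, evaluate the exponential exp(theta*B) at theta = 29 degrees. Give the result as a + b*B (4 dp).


For a unit bivector B with B^2 = -1, the exponential series gives
e^(theta*B) = cos(theta) + sin(theta)*B (the GA analogue of Euler's formula).
theta = 29 degrees = 0.506145 rad
cos(29 deg) = 0.8746
sin(29 deg) = 0.4848
exp(theta*B) = 0.8746 + 0.4848*B


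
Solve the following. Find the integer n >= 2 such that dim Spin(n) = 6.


dim Spin(n) = dim so(n) = n(n-1)/2.
Solve n(n-1)/2 = 6, i.e. n^2 - n - 12 = 0.
Discriminant = 1 + 8*6 = 49
n = (1 + sqrt(49))/2 = (1 + 7)/2 = 4


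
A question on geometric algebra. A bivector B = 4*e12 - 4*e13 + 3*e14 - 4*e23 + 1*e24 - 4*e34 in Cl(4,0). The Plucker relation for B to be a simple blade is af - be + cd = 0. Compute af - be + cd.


Plucker relation: af - be + cd
a*f = 4*(-4) = -16
b*e = (-4)*1 = -4
c*d = 3*(-4) = -12
af - be + cd = -16 - (-4) + (-12)
= -24


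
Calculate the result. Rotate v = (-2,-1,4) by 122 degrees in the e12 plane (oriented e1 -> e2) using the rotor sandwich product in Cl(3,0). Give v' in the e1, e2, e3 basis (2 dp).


Rotor R = cos(61deg) - sin(61deg)*e12
Rotation angle theta = 2 * 61 = 122 degrees in the e12 plane (e1 -> e2).
The component perpendicular to the plane (e3) is invariant: v'_3 = v3 = 4.00
cos(122deg) = -0.5299, sin(122deg) = 0.8480
v'_1 = v1*cos(theta) - v2*sin(theta) = -2*(-0.5299) - (-1)*0.8480 = 1.91
v'_2 = v1*sin(theta) + v2*cos(theta) = -2*0.8480 + (-1)*(-0.5299) = -1.17
v' = 1.91*e1 - 1.17*e2 + 4.00*e3


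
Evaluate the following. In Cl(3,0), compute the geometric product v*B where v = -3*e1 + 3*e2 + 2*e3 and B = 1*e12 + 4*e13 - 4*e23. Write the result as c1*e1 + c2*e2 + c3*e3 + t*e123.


vB has grade-1 (vector) and grade-3 (trivector) parts: vB = (v _| B) + (v ^ B).
Vector part <vB>_1:
  e1: -v2*b12 - v3*b13 = -(3)*(1) - (2)*(4) = -11
  e2: v1*b12 - v3*b23 = (-3)*(1) - (2)*(-4) = 5
  e3: v1*b13 + v2*b23 = (-3)*(4) + (3)*(-4) = -24
Trivector part <vB>_3:
  e123: v1*b23 - v2*b13 + v3*b12 = (-3)*(-4) - (3)*(4) + (2)*(1) = 2
vB = -11*e1 + 5*e2 - 24*e3 + 2*e123


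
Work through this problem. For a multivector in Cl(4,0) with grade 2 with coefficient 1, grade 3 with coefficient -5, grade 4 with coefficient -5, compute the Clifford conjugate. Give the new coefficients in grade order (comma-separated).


Clifford conjugate sign for grade k: (-1)^(k(k+1)/2)
Grade 2: (-1)^(2*3/2) = (-1)^3 = -1, coeff 1 -> -1
Grade 3: (-1)^(3*4/2) = (-1)^6 = 1, coeff -5 -> -5
Grade 4: (-1)^(4*5/2) = (-1)^10 = 1, coeff -5 -> -5
Conjugated coefficients: -1, -5, -5


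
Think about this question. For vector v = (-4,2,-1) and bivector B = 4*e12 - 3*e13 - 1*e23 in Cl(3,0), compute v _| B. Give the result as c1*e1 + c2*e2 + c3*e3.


Left contraction v _| B = <vB>_1 (grade-1 part of the geometric product vB).
Using e1_|e12 = e2, e2_|e12 = -e1, e1_|e13 = e3, e3_|e13 = -e1, e2_|e23 = e3, e3_|e23 = -e2:
e1 coeff: -v2*b12 - v3*b13 = -(2)*(4) - (-1)*(-3) = -11
e2 coeff: v1*b12 - v3*b23 = (-4)*(4) - (-1)*(-1) = -17
e3 coeff: v1*b13 + v2*b23 = (-4)*(-3) + (2)*(-1) = 10
v _| B = -11*e1 - 17*e2 + 10*e3


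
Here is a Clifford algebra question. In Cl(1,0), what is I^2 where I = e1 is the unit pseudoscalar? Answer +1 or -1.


The pseudoscalar I = e1...e_n (product of all n generators) of Cl(p,q) satisfies I^2 = (-1)^(q + n(n-1)/2).
p = 1, q = 0, n = p + q = 1
n(n-1)/2 = 1 * 0 / 2 = 0
Exponent = q + n(n-1)/2 = 0 + 0 = 0
I^2 = (-1)^0 = +1


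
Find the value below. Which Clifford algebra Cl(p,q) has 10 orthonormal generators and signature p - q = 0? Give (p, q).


We need p + q = 10 and p - q = 0.
Adding: 2p = 10 + 0 = 10, so p = 5.
Then q = 10 - 5 = 5.
(p, q) = (5, 5)


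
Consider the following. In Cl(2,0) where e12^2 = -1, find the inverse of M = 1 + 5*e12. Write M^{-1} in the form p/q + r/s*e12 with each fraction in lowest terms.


M = 1 + 5*e12, where e12^2 = -1.
Since M commutes with its reverse ~M = a - b*e12, M * ~M = a^2 - b^2*e12^2 = a^2 + b^2.
So M^{-1} = ~M / (a^2 + b^2) = (a - b*e12)/(a^2 + b^2).
a^2 + b^2 = 1 + 25 = 26
Scalar part = 1/26 = 1/26
Bivector coeff = -5/26 = -5/26
M^{-1} = 1/26 - 5/26*e12


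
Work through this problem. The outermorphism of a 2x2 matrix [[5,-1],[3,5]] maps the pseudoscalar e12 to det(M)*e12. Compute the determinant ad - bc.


The outermorphism of a linear map f sends e1^e2 to f(e1)^f(e2).
f(e1) = 5*e1 + 3*e2
f(e2) = -1*e1 + 5*e2
f(e1) ^ f(e2) = (5*e1 + 3*e2) ^ (-1*e1 + 5*e2)
= 5*5*e12 + 3*(-1)*e21
= (25 - (-3))*e12
= 28*e12
Coefficient = 28


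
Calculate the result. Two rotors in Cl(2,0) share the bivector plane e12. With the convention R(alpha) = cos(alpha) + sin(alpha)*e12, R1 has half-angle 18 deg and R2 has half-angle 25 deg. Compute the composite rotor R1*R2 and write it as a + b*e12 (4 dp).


Same-plane rotors commute and their half-angles add:
R1*R2 = cos(a1 + a2) + sin(a1 + a2)*e12.
a1 + a2 = 18 + 25 = 43 deg
cos(43 deg) = 0.7314
sin(43 deg) = 0.6820
R1*R2 = 0.7314 + 0.6820*e12


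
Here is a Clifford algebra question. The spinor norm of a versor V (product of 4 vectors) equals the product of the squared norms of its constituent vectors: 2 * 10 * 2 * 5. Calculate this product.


Spinor norm N(V) = |v1|^2 * |v2|^2 * ... * |v4|^2
= 2 * 10 * 2 * 5
Running product: 2, 20, 40, 200
N(V) = 200


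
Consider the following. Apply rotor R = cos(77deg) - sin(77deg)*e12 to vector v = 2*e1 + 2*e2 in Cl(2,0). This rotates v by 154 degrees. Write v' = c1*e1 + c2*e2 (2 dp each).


Rotor R = cos(77deg) - sin(77deg)*e12
Rotation angle theta = 2 * 77 = 154 degrees
v' = R*v*~R rotates v by theta.
cos(154deg) = -0.8988, sin(154deg) = 0.4384
v'_1 = 2*cos(154deg) - 2*sin(154deg)
= 2*(-0.8988) - 2*0.4384
= -2.67
v'_2 = 2*sin(154deg) + 2*cos(154deg)
= 2*0.4384 + 2*(-0.8988)
= -0.92
v' = -2.67*e1 - 0.92*e2


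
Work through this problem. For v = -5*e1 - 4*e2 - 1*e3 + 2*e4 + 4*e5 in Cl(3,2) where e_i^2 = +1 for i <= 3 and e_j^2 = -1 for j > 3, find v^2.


v^2 = sum of c_i^2 * e_i^2
Positive signature terms (e_i^2 = +1): (-5)^2 + (-4)^2 + (-1)^2 = 42
Negative signature terms (e_j^2 = -1): 2^2 + 4^2 = 20
v^2 = 42 - 20 = 22


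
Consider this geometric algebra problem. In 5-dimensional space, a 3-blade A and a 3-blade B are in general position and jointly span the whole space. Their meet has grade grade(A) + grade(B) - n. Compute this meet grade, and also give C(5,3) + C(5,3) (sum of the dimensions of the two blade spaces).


Meet grade = grade(A) + grade(B) - n
= 3 + 3 - 5 = 1
C(5,3) = 10
C(5,3) = 10
dim_A + dim_B = 10 + 10 = 20


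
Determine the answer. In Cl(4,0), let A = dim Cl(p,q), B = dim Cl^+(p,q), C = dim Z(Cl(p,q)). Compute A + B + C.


n = 4 + 0 = 4
Total dim = 2^4 = 16
Even subalgebra dim = 2^3 = 8
n is even, so center dim = 1
Sum = 16 + 8 + 1 = 25


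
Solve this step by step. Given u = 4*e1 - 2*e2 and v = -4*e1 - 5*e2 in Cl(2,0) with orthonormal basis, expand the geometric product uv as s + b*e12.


Expand: (4*e1 - 2*e2)(-4*e1 - 5*e2)
= 4*(-4)*e1e1 + 4*(-5)*e1e2 + (-2)*(-4)*e2e1 + (-2)*(-5)*e2e2
Using e1^2 = e2^2 = 1, e2e1 = -e1e2:
Scalar part s = 4*(-4) + (-2)*(-5) = -16 + 10 = -6
Bivector part b = 4*(-5) - (-2)*(-4) = -20 - 8 = -28
uv = -6 - 28*e12


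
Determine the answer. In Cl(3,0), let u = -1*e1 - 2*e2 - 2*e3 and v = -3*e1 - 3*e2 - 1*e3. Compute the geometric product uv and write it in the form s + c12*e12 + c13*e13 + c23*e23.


In Cl(3,0): e_i^2 = 1, e_ie_j = -e_je_i for i != j.
Scalar part = u . v = (-1)*(-3) + (-2)*(-3) + (-2)*(-1)
= 3 + 6 + 2 = 11
e12 coeff = (-1)*(-3) - (-2)*(-3) = 3 - 6 = -3
e13 coeff = (-1)*(-1) - (-2)*(-3) = 1 - 6 = -5
e23 coeff = (-2)*(-1) - (-2)*(-3) = 2 - 6 = -4
uv = 11 - 3*e12 - 5*e13 - 4*e23


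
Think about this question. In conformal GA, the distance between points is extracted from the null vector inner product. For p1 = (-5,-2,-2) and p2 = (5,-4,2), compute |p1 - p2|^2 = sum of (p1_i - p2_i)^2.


p1 - p2 = (-10, 2, -4)
|p1 - p2|^2 = (-10)^2 + 2^2 + (-4)^2
= 100 + 4 + 16
= 120


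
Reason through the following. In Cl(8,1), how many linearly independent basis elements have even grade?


Even subalgebra dimension = 2^(n-1)
n = 8 + 1 = 9
2^(9 - 1) = 2^8 = 256
Verification: sum of C(9,k) for even k = 1 + 36 + 126 + 84 + 9 = 256
Result = 256


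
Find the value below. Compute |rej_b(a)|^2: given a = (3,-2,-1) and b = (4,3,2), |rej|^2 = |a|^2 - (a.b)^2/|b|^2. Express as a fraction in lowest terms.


|a|^2 = 3^2 + (-2)^2 + (-1)^2 = 14
|b|^2 = 4^2 + 3^2 + 2^2 = 29
a . b = 3*4 + (-2)*3 + (-1)*2 = 4
(a.b)^2 = 4^2 = 16
|rej|^2 = 14 - 16/29
= (406 - 16)/29
= 390/29
In lowest terms: 390/29


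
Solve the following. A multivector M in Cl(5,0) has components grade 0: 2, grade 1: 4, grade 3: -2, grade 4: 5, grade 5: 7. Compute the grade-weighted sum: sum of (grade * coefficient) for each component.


Grade-weighted sum = sum of grade_k * coefficient_k
0*2 = 0
1*4 = 4
3*(-2) = -6
4*5 = 20
5*7 = 35
Total = 0 + 4 + (-6) + 20 + 35 = 53


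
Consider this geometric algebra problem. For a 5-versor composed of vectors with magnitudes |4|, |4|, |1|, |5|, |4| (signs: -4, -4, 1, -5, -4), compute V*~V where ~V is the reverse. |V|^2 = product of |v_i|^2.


Each vector v_i has |v_i|^2 = s_i^2
Squared scales: (-4)^2 = 16, (-4)^2 = 16, 1^2 = 1, (-5)^2 = 25, (-4)^2 = 16
|V|^2 = 16 * 16 * 1 * 25 * 16
= 102400


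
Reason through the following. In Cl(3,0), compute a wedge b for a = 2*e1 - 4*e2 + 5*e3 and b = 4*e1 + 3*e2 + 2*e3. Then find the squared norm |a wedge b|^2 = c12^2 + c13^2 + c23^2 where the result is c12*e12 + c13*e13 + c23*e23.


a wedge b = (a1*b2 - a2*b1)*e12 + (a1*b3 - a3*b1)*e13 + (a2*b3 - a3*b2)*e23
e12 coeff: 2*3 - (-4)*4 = 6 - (-16) = 22
e13 coeff: 2*2 - 5*4 = 4 - 20 = -16
e23 coeff: (-4)*2 - 5*3 = -8 - 15 = -23
|a wedge b|^2 = 22^2 + (-16)^2 + (-23)^2
= 484 + 256 + 529
= 1269


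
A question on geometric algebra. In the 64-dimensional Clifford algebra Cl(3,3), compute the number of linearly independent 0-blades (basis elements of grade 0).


Number of grade-k basis blades in Cl(p,q) with n = p + q is C(n, k).
n = 3 + 3 = 6
C(6, 0) = 6! / (0! * 6!)
= 720 / (1 * 720)
= 1


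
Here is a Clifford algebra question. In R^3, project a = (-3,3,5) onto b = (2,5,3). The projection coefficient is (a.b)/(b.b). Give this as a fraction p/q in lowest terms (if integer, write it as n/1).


Projection coefficient = (a . b) / (b . b)
a . b = (-3)*2 + 3*5 + 5*3
= -6 + 15 + 15 = 24
b . b = 2^2 + 5^2 + 3^2
= 4 + 25 + 9 = 38
Coefficient = 24/38
In lowest terms: 12/19


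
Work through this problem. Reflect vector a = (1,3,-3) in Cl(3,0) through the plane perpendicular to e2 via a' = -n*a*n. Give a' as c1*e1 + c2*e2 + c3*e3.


Reflection formula: a' = -n*a*n, with n = e2 (unit vector, n^2 = 1).
For reflection through hyperplane perp to e2:
The component along e2 flips sign, others stay.
a = (1, 3, -3)
a' = (1, -3, -3)
a' = 1*e1 - 3*e2 - 3*e3


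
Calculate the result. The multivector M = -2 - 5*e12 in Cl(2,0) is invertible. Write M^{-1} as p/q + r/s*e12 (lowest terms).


M = -2 - 5*e12, where e12^2 = -1.
Since M commutes with its reverse ~M = a - b*e12, M * ~M = a^2 - b^2*e12^2 = a^2 + b^2.
So M^{-1} = ~M / (a^2 + b^2) = (a - b*e12)/(a^2 + b^2).
a^2 + b^2 = 4 + 25 = 29
Scalar part = -2/29 = -2/29
Bivector coeff = 5/29 = 5/29
M^{-1} = -2/29 + 5/29*e12


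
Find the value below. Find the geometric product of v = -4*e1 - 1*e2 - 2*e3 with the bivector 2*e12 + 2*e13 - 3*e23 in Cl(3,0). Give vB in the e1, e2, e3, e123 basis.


vB has grade-1 (vector) and grade-3 (trivector) parts: vB = (v _| B) + (v ^ B).
Vector part <vB>_1:
  e1: -v2*b12 - v3*b13 = -(-1)*(2) - (-2)*(2) = 6
  e2: v1*b12 - v3*b23 = (-4)*(2) - (-2)*(-3) = -14
  e3: v1*b13 + v2*b23 = (-4)*(2) + (-1)*(-3) = -5
Trivector part <vB>_3:
  e123: v1*b23 - v2*b13 + v3*b12 = (-4)*(-3) - (-1)*(2) + (-2)*(2) = 10
vB = 6*e1 - 14*e2 - 5*e3 + 10*e123
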